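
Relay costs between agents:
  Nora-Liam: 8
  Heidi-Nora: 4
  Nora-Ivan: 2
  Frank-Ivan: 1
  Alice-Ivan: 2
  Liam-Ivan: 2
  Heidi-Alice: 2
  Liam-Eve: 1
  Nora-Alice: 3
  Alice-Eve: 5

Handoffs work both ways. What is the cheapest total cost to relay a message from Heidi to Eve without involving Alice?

9

Paths from Heidi to Eve avoiding Alice:
Heidi-Nora-Liam-Eve: 4 + 8 + 1 = 13
Heidi-Nora-Ivan-Liam-Eve: 4 + 2 + 2 + 1 = 9
Shortest: 9.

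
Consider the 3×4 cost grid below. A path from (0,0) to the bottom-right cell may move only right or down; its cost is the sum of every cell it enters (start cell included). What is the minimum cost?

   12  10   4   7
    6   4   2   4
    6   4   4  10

Cheapest: [0,0] → [1,0] → [1,1] → [1,2] → [1,3] → [2,3]
  12 + 6 + 4 + 2 + 4 + 10 = 38

38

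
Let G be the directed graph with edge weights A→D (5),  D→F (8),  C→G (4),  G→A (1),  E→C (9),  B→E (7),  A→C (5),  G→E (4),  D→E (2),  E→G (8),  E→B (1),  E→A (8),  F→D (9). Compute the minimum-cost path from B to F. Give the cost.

Candidate routes:
B→E→A→D→F: 7 + 8 + 5 + 8 = 28
B→E→C→G→A→D→F: 7 + 9 + 4 + 1 + 5 + 8 = 34
B→E→G→A→D→F: 7 + 8 + 1 + 5 + 8 = 29
Best route has total 28.

28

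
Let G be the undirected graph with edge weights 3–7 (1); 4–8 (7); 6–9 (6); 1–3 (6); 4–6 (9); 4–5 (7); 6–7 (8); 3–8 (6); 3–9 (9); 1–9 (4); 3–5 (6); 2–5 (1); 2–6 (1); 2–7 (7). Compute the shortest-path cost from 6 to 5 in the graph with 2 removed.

15

Checking several routes:
6-4-8-3-5: 9 + 7 + 6 + 6 = 28
6-9-1-3-5: 6 + 4 + 6 + 6 = 22
6-7-3-5: 8 + 1 + 6 = 15
6-4-5: 9 + 7 = 16
6-9-3-5: 6 + 9 + 6 = 21
The minimum is 15.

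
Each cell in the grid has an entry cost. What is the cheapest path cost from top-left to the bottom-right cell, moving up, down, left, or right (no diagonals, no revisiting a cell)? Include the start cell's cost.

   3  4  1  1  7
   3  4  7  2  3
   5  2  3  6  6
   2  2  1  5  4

Take (0,0) → (0,1) → (0,2) → (0,3) → (1,3) → (1,4) → (2,4) → (3,4) for a total of 3 + 4 + 1 + 1 + 2 + 3 + 6 + 4 = 24.

24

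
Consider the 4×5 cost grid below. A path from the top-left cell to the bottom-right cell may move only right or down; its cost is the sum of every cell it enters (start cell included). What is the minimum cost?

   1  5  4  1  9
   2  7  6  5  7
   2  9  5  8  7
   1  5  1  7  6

25

Best path: (0,0)→(1,0)→(2,0)→(3,0)→(3,1)→(3,2)→(3,3)→(3,4)
Cost: 1 + 2 + 2 + 1 + 5 + 1 + 7 + 6 = 25
For comparison, the top-then-right route costs 40.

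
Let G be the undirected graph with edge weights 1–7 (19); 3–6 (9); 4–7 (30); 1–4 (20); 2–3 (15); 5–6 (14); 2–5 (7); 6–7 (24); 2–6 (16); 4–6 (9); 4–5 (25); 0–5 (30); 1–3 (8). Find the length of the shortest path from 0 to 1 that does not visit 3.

Comparing a few candidate routes:
0 -> 5 -> 6 -> 4 -> 1: 30 + 14 + 9 + 20 = 73
0 -> 5 -> 4 -> 1: 30 + 25 + 20 = 75
0 -> 5 -> 2 -> 6 -> 4 -> 1: 30 + 7 + 16 + 9 + 20 = 82
Best route has total 73.

73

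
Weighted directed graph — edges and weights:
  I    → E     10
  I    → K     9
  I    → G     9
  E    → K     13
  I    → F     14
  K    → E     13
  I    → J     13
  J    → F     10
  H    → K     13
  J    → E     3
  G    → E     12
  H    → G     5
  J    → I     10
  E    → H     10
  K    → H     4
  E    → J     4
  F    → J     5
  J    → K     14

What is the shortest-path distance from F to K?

19

Some routes from F to K:
F -> J -> I -> K: 5 + 10 + 9 = 24
F -> J -> K: 5 + 14 = 19
F -> J -> E -> H -> K: 5 + 3 + 10 + 13 = 31
F -> J -> I -> E -> H -> K: 5 + 10 + 10 + 10 + 13 = 48
F -> J -> E -> K: 5 + 3 + 13 = 21
F -> J -> I -> E -> K: 5 + 10 + 10 + 13 = 38
The minimum is 19.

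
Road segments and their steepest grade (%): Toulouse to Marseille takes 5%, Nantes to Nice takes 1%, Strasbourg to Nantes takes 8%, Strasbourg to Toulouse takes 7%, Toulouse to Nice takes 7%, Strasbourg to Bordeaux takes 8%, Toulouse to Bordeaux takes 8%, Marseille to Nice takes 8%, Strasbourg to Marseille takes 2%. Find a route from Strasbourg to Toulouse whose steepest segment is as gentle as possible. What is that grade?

5

A few of the Strasbourg→Toulouse routes:
Strasbourg -> Marseille -> Toulouse: max(2, 5) = 5
Strasbourg -> Toulouse: max(7) = 7
Strasbourg -> Nantes -> Nice -> Marseille -> Toulouse: max(8, 1, 8, 5) = 8
Smallest bottleneck: 5%.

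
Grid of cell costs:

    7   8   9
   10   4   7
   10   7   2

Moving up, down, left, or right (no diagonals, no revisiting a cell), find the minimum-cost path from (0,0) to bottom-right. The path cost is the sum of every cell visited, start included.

Take r0c0 → r0c1 → r1c1 → r1c2 → r2c2 for a total of 7 + 8 + 4 + 7 + 2 = 28.

28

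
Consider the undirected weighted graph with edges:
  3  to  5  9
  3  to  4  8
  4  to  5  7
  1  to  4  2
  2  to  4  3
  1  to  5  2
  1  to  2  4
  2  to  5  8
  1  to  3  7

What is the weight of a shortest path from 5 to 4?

A few of the 5→4 routes:
5-4: 7
5-1-4: 2 + 2 = 4
5-1-2-4: 2 + 4 + 3 = 9
Best route has total 4.

4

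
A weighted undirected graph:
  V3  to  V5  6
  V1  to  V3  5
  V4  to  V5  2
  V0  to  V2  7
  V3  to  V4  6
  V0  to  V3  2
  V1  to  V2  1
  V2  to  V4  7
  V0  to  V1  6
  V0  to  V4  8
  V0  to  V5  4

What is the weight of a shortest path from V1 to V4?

A few of the V1→V4 routes:
V1-V3-V0-V5-V4: 5 + 2 + 4 + 2 = 13
V1-V0-V5-V4: 6 + 4 + 2 = 12
V1-V3-V5-V4: 5 + 6 + 2 = 13
V1-V3-V4: 5 + 6 = 11
V1-V2-V4: 1 + 7 = 8
The minimum is 8.

8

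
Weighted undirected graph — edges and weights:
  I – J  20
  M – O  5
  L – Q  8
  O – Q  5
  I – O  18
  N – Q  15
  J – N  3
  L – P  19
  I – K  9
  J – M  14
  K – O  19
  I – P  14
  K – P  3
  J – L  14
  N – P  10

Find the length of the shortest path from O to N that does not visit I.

20

A few of the O→N routes:
O -> M -> J -> N: 5 + 14 + 3 = 22
O -> K -> P -> N: 19 + 3 + 10 = 32
O -> Q -> N: 5 + 15 = 20
O -> Q -> L -> J -> N: 5 + 8 + 14 + 3 = 30
The minimum is 20.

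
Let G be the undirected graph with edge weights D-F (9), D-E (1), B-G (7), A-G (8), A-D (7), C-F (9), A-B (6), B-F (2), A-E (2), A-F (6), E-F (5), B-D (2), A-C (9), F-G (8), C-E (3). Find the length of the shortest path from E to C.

3

A few of the E→C routes:
E→C: 3
E→D→B→F→C: 1 + 2 + 2 + 9 = 14
E→A→C: 2 + 9 = 11
Best route has total 3.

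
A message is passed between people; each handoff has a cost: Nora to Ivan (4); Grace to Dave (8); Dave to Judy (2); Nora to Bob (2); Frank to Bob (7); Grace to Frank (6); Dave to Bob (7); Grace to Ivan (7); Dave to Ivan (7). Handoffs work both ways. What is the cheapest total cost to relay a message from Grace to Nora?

Some routes from Grace to Nora:
Grace-Ivan-Nora: 7 + 4 = 11
Grace-Dave-Ivan-Nora: 8 + 7 + 4 = 19
Grace-Frank-Bob-Nora: 6 + 7 + 2 = 15
Grace-Dave-Bob-Nora: 8 + 7 + 2 = 17
The minimum is 11.

11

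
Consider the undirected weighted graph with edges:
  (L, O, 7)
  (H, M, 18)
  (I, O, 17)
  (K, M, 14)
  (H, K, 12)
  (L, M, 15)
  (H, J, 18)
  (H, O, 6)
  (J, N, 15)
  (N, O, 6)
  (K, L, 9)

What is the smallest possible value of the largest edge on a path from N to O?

Comparing a few candidate routes:
N -> J -> H -> M -> L -> O: max(15, 18, 18, 15, 7) = 18
N -> J -> H -> K -> M -> L -> O: max(15, 18, 12, 14, 15, 7) = 18
N -> J -> H -> M -> K -> L -> O: max(15, 18, 18, 14, 9, 7) = 18
N -> O: max(6) = 6
The minimum achievable maximum is 6.

6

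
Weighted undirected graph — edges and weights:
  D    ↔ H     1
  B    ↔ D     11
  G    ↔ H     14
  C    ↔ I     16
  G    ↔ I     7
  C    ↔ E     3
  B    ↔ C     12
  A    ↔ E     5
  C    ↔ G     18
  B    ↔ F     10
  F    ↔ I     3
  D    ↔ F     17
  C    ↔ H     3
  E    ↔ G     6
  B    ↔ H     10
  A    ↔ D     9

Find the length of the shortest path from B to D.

A few of the B→D routes:
B→H→D: 10 + 1 = 11
B→C→H→D: 12 + 3 + 1 = 16
B→D: 11
Shortest: 11.

11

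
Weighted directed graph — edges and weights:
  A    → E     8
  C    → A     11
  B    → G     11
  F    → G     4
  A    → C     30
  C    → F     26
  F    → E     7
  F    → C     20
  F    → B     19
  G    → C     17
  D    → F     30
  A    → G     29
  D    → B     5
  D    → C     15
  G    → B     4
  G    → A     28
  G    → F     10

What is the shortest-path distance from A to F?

39

Routes from A to F:
A -> C -> F: 30 + 26 = 56
A -> G -> C -> F: 29 + 17 + 26 = 72
A -> G -> F: 29 + 10 = 39
The minimum is 39.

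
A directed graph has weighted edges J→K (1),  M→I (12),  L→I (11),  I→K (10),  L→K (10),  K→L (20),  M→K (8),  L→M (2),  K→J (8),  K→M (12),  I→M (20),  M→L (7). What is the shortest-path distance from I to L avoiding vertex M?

30

Paths from I to L avoiding M:
I -> K -> L: 10 + 20 = 30
Best route has total 30.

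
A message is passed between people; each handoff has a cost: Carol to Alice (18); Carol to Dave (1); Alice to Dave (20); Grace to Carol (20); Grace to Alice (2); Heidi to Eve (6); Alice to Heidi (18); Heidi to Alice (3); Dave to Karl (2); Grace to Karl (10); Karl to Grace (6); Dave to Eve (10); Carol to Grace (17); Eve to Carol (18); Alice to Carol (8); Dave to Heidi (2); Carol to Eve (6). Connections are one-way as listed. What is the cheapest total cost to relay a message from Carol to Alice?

Routes from Carol to Alice:
Carol→Dave→Karl→Grace→Alice: 1 + 2 + 6 + 2 = 11
Carol→Dave→Heidi→Alice: 1 + 2 + 3 = 6
Carol→Grace→Alice: 17 + 2 = 19
Carol→Alice: 18
The minimum is 6.

6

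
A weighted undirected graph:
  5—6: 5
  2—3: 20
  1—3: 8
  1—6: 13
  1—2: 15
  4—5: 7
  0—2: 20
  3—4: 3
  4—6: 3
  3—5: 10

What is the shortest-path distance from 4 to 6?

3

A few of the 4→6 routes:
4 → 3 → 1 → 6: 3 + 8 + 13 = 24
4 → 3 → 5 → 6: 3 + 10 + 5 = 18
4 → 5 → 6: 7 + 5 = 12
4 → 3 → 2 → 1 → 6: 3 + 20 + 15 + 13 = 51
4 → 5 → 3 → 1 → 6: 7 + 10 + 8 + 13 = 38
4 → 6: 3
Best route has total 3.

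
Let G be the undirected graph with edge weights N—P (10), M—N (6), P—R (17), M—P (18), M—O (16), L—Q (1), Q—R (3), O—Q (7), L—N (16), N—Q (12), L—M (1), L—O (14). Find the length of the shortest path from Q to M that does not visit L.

Checking several routes:
Q→N→M: 12 + 6 = 18
Q→R→P→M: 3 + 17 + 18 = 38
Q→R→P→N→M: 3 + 17 + 10 + 6 = 36
Q→O→M: 7 + 16 = 23
Best route has total 18.

18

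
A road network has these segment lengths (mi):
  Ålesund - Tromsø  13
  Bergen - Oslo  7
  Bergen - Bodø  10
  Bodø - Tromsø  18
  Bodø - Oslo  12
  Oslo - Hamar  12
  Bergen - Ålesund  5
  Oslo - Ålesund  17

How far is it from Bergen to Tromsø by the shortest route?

A few of the Bergen→Tromsø routes:
Bergen -> Bodø -> Tromsø: 10 + 18 = 28
Bergen -> Ålesund -> Tromsø: 5 + 13 = 18
Bergen -> Oslo -> Bodø -> Tromsø: 7 + 12 + 18 = 37
The minimum is 18 mi.

18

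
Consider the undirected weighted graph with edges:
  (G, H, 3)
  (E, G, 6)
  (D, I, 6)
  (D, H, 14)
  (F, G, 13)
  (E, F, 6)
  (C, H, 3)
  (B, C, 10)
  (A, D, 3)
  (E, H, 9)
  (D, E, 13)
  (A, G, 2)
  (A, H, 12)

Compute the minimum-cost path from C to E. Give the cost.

Checking several routes:
C-H-G-E: 3 + 3 + 6 = 12
C-H-A-G-E: 3 + 12 + 2 + 6 = 23
C-H-E: 3 + 9 = 12
Best route has total 12.

12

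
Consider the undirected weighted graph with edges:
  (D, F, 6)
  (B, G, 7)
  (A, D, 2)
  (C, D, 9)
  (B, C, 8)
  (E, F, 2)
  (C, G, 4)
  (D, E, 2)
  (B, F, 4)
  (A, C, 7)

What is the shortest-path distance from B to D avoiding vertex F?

Paths from B to D avoiding F:
B→G→C→A→D: 7 + 4 + 7 + 2 = 20
B→C→A→D: 8 + 7 + 2 = 17
B→C→D: 8 + 9 = 17
B→G→C→D: 7 + 4 + 9 = 20
Shortest: 17.

17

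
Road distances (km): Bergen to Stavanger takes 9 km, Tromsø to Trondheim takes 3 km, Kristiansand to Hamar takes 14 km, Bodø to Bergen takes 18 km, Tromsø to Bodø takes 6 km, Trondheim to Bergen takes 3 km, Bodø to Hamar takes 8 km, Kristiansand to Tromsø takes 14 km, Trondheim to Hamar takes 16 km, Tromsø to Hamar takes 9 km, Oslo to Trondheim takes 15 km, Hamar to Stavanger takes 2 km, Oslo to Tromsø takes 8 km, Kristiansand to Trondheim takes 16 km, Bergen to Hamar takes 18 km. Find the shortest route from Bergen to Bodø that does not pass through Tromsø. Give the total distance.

Routes from Bergen to Bodø avoiding Tromsø:
Bergen→Hamar→Bodø: 18 + 8 = 26
Bergen→Stavanger→Hamar→Bodø: 9 + 2 + 8 = 19
Bergen→Trondheim→Hamar→Bodø: 3 + 16 + 8 = 27
Bergen→Bodø: 18
Bergen→Trondheim→Kristiansand→Hamar→Bodø: 3 + 16 + 14 + 8 = 41
Shortest: 18 km.

18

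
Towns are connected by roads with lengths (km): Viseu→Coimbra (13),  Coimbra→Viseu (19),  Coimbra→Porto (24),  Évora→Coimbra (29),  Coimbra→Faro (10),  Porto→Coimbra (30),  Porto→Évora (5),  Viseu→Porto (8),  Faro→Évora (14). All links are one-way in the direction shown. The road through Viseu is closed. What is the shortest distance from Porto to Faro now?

40

Candidate routes:
Porto → Évora → Coimbra → Faro: 5 + 29 + 10 = 44
Porto → Coimbra → Faro: 30 + 10 = 40
Best route has total 40 km.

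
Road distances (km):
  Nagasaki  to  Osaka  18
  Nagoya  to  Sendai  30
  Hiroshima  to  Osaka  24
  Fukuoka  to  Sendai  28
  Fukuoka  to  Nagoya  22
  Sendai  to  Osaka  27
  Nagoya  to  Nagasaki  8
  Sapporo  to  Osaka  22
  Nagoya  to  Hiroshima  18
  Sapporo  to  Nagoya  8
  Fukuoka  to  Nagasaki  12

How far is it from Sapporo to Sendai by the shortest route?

Comparing a few candidate routes:
Sapporo-Osaka-Sendai: 22 + 27 = 49
Sapporo-Nagoya-Nagasaki-Fukuoka-Sendai: 8 + 8 + 12 + 28 = 56
Sapporo-Nagoya-Sendai: 8 + 30 = 38
Shortest: 38 km.

38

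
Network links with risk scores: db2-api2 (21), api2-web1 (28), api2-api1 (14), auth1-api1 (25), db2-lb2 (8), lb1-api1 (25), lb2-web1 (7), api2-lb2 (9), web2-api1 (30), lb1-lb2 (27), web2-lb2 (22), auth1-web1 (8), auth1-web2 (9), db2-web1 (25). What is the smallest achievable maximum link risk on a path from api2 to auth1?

Comparing a few candidate routes:
api2 → db2 → lb2 → web1 → auth1: max(21, 8, 7, 8) = 21
api2 → db2 → lb2 → web2 → auth1: max(21, 8, 22, 9) = 22
api2 → lb2 → web1 → auth1: max(9, 7, 8) = 9
api2 → lb2 → web2 → auth1: max(9, 22, 9) = 22
api2 → db2 → web1 → auth1: max(21, 25, 8) = 25
Best route has worst link 9.

9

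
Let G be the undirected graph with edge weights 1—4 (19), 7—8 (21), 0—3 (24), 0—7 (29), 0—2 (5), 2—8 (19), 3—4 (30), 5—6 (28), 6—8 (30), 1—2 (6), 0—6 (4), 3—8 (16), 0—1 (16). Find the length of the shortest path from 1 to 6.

Some routes from 1 to 6:
1-2-8-3-0-6: 6 + 19 + 16 + 24 + 4 = 69
1-0-6: 16 + 4 = 20
1-0-2-8-6: 16 + 5 + 19 + 30 = 70
1-2-0-6: 6 + 5 + 4 = 15
1-4-3-0-6: 19 + 30 + 24 + 4 = 77
1-2-8-6: 6 + 19 + 30 = 55
Shortest: 15.

15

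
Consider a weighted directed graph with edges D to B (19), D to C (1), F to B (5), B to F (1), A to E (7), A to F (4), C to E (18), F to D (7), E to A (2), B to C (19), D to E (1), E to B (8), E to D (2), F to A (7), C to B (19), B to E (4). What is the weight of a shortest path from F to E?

8

Comparing a few candidate routes:
F → D → B → E: 7 + 19 + 4 = 30
F → D → C → E: 7 + 1 + 18 = 26
F → D → E: 7 + 1 = 8
F → D → C → B → E: 7 + 1 + 19 + 4 = 31
F → B → E: 5 + 4 = 9
F → A → E: 7 + 7 = 14
The minimum is 8.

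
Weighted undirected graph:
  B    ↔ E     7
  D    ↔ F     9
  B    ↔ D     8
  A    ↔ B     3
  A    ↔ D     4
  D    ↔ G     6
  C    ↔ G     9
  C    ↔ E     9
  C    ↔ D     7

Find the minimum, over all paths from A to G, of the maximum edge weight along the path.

A few of the A→G routes:
A-B-D-G: max(3, 8, 6) = 8
A-B-E-C-D-G: max(3, 7, 9, 7, 6) = 9
A-B-D-C-G: max(3, 8, 7, 9) = 9
A-D-G: max(4, 6) = 6
A-D-B-E-C-G: max(4, 8, 7, 9, 9) = 9
A-B-E-C-G: max(3, 7, 9, 9) = 9
The minimum achievable maximum is 6.

6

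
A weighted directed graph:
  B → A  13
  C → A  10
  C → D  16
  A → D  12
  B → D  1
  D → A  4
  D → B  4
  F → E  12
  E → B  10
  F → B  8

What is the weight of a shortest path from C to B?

Candidate routes:
C → D → B: 16 + 4 = 20
C → A → D → B: 10 + 12 + 4 = 26
The minimum is 20.

20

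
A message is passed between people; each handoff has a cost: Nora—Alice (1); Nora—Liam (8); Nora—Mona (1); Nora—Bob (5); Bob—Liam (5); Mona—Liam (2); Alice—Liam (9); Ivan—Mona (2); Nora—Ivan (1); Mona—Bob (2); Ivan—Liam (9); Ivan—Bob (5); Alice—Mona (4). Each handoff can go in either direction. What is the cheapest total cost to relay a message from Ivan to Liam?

A few of the Ivan→Liam routes:
Ivan -> Nora -> Mona -> Bob -> Liam: 1 + 1 + 2 + 5 = 9
Ivan -> Nora -> Mona -> Liam: 1 + 1 + 2 = 4
Ivan -> Nora -> Alice -> Mona -> Liam: 1 + 1 + 4 + 2 = 8
Ivan -> Mona -> Liam: 2 + 2 = 4
Ivan -> Mona -> Bob -> Liam: 2 + 2 + 5 = 9
Ivan -> Liam: 9
The minimum is 4.

4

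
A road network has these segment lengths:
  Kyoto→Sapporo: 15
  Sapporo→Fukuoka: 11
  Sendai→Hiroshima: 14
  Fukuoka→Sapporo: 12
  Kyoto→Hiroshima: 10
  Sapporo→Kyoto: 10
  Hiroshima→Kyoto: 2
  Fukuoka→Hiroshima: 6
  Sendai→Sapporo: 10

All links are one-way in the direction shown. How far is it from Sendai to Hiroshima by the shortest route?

14

Routes from Sendai to Hiroshima:
Sendai -> Hiroshima: 14
Sendai -> Sapporo -> Fukuoka -> Hiroshima: 10 + 11 + 6 = 27
Sendai -> Sapporo -> Kyoto -> Hiroshima: 10 + 10 + 10 = 30
The minimum is 14.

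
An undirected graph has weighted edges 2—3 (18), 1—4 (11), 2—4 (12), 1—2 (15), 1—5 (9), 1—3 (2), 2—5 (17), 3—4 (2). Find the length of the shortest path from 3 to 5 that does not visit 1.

Candidate routes:
3-4-2-5: 2 + 12 + 17 = 31
3-2-5: 18 + 17 = 35
Shortest: 31.

31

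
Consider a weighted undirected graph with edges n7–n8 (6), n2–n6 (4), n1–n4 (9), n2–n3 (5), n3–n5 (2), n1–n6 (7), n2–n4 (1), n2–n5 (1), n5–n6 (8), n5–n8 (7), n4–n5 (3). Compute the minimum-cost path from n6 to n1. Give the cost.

Some routes from n6 to n1:
n6 -> n2 -> n3 -> n5 -> n4 -> n1: 4 + 5 + 2 + 3 + 9 = 23
n6 -> n5 -> n2 -> n4 -> n1: 8 + 1 + 1 + 9 = 19
n6 -> n2 -> n4 -> n1: 4 + 1 + 9 = 14
n6 -> n2 -> n5 -> n4 -> n1: 4 + 1 + 3 + 9 = 17
n6 -> n1: 7
n6 -> n5 -> n4 -> n1: 8 + 3 + 9 = 20
Shortest: 7.

7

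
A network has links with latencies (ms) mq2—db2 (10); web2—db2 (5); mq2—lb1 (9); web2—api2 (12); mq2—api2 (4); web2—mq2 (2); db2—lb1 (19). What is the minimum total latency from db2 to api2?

11

Candidate routes:
db2 → web2 → mq2 → api2: 5 + 2 + 4 = 11
db2 → lb1 → mq2 → api2: 19 + 9 + 4 = 32
db2 → mq2 → api2: 10 + 4 = 14
db2 → mq2 → web2 → api2: 10 + 2 + 12 = 24
db2 → lb1 → mq2 → web2 → api2: 19 + 9 + 2 + 12 = 42
db2 → web2 → api2: 5 + 12 = 17
The minimum is 11 ms.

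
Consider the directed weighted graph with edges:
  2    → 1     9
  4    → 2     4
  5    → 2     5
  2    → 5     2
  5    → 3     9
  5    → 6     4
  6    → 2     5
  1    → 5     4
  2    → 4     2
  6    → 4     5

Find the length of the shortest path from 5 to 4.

7

Paths from 5 to 4:
5→2→4: 5 + 2 = 7
5→6→2→4: 4 + 5 + 2 = 11
5→6→4: 4 + 5 = 9
The minimum is 7.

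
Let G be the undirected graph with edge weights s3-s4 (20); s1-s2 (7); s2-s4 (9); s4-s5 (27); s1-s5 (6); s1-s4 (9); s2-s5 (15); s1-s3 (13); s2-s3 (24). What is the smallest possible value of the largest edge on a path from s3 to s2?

Checking several routes:
s3-s4-s1-s5-s2: max(20, 9, 6, 15) = 20
s3-s4-s2: max(20, 9) = 20
s3-s1-s4-s2: max(13, 9, 9) = 13
s3-s4-s1-s2: max(20, 9, 7) = 20
s3-s1-s2: max(13, 7) = 13
s3-s1-s5-s2: max(13, 6, 15) = 15
The minimum achievable maximum is 13.

13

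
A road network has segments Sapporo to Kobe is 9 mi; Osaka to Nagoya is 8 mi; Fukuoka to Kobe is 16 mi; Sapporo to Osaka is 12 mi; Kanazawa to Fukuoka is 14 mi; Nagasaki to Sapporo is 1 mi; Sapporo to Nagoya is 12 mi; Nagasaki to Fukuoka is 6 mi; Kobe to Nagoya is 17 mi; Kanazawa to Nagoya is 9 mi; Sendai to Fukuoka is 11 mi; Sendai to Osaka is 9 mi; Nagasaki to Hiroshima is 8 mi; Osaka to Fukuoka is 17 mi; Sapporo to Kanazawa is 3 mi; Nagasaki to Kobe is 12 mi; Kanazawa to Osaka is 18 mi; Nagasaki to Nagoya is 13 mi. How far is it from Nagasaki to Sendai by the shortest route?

Checking several routes:
Nagasaki -> Sapporo -> Kanazawa -> Fukuoka -> Sendai: 1 + 3 + 14 + 11 = 29
Nagasaki -> Fukuoka -> Sendai: 6 + 11 = 17
Nagasaki -> Sapporo -> Osaka -> Sendai: 1 + 12 + 9 = 22
Shortest: 17 mi.

17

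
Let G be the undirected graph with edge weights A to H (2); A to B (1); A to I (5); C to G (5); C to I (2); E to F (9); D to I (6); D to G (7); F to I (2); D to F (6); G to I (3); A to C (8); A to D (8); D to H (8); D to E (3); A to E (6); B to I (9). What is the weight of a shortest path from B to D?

9

Some routes from B to D:
B - A - D: 1 + 8 = 9
B - A - H - D: 1 + 2 + 8 = 11
B - A - E - D: 1 + 6 + 3 = 10
Best route has total 9.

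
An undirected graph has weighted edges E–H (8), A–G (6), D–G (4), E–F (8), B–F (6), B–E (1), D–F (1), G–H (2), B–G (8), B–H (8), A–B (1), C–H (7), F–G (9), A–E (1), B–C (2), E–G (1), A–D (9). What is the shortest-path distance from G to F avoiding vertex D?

8

Some routes from G to F avoiding D:
G-F: 9
G-E-B-F: 1 + 1 + 6 = 8
G-E-F: 1 + 8 = 9
Shortest: 8.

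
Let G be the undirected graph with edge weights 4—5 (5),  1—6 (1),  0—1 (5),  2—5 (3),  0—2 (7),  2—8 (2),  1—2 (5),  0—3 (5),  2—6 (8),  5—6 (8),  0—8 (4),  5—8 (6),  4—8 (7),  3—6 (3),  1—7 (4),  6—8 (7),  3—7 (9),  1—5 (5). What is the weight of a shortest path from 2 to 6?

A few of the 2→6 routes:
2→8→6: 2 + 7 = 9
2→8→0→1→6: 2 + 4 + 5 + 1 = 12
2→5→1→6: 3 + 5 + 1 = 9
2→1→6: 5 + 1 = 6
2→6: 8
2→5→6: 3 + 8 = 11
Shortest: 6.

6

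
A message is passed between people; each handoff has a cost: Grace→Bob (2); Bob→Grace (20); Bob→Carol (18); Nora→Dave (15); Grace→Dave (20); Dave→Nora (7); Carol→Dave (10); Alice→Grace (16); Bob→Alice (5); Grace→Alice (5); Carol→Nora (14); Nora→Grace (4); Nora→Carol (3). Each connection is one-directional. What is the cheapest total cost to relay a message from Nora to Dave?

Paths from Nora to Dave:
Nora→Dave: 15
Nora→Grace→Dave: 4 + 20 = 24
Nora→Grace→Bob→Carol→Dave: 4 + 2 + 18 + 10 = 34
Nora→Carol→Dave: 3 + 10 = 13
Best route has total 13.

13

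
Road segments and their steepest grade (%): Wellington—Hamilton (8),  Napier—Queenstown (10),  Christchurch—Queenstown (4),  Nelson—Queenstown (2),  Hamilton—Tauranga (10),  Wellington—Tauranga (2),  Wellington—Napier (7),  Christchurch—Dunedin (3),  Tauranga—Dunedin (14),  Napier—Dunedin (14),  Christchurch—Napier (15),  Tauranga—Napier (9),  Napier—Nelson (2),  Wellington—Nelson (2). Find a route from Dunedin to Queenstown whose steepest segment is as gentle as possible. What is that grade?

4

A few of the Dunedin→Queenstown routes:
Dunedin→Napier→Nelson→Queenstown: max(14, 2, 2) = 14
Dunedin→Napier→Queenstown: max(14, 10) = 14
Dunedin→Napier→Wellington→Nelson→Queenstown: max(14, 7, 2, 2) = 14
Dunedin→Napier→Tauranga→Wellington→Nelson→Queenstown: max(14, 9, 2, 2, 2) = 14
Dunedin→Christchurch→Queenstown: max(3, 4) = 4
Smallest bottleneck: 4%.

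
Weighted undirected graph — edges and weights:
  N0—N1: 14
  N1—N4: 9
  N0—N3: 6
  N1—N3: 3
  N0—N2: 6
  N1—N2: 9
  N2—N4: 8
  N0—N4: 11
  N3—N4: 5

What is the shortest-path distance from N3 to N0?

6

A few of the N3→N0 routes:
N3 -> N4 -> N2 -> N0: 5 + 8 + 6 = 19
N3 -> N1 -> N2 -> N0: 3 + 9 + 6 = 18
N3 -> N4 -> N0: 5 + 11 = 16
N3 -> N1 -> N4 -> N0: 3 + 9 + 11 = 23
N3 -> N1 -> N0: 3 + 14 = 17
N3 -> N0: 6
Best route has total 6.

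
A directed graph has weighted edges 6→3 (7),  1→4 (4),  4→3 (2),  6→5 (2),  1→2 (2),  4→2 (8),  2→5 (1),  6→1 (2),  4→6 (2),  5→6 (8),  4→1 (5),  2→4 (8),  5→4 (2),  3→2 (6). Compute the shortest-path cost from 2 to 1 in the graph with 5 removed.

12

Routes from 2 to 1 avoiding 5:
2 → 4 → 6 → 1: 8 + 2 + 2 = 12
2 → 4 → 1: 8 + 5 = 13
The minimum is 12.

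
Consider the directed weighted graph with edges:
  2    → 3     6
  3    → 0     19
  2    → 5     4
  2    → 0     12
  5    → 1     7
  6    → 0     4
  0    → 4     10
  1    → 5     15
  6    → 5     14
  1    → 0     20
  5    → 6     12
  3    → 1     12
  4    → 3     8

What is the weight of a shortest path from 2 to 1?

11

Routes from 2 to 1:
2 - 0 - 4 - 3 - 1: 12 + 10 + 8 + 12 = 42
2 - 3 - 1: 6 + 12 = 18
2 - 5 - 1: 4 + 7 = 11
2 - 5 - 6 - 0 - 4 - 3 - 1: 4 + 12 + 4 + 10 + 8 + 12 = 50
Shortest: 11.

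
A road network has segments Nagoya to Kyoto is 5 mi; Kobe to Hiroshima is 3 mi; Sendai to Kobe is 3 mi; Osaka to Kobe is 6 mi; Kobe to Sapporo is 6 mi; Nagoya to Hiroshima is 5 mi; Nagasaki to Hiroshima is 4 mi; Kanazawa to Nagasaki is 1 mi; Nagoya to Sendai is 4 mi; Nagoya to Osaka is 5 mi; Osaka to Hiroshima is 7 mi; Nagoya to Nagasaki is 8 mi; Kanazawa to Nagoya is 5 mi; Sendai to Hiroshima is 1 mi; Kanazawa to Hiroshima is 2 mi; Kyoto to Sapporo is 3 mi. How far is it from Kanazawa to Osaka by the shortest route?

Comparing a few candidate routes:
Kanazawa - Hiroshima - Nagoya - Osaka: 2 + 5 + 5 = 12
Kanazawa - Nagoya - Osaka: 5 + 5 = 10
Kanazawa - Hiroshima - Osaka: 2 + 7 = 9
Kanazawa - Nagasaki - Hiroshima - Osaka: 1 + 4 + 7 = 12
Kanazawa - Hiroshima - Kobe - Osaka: 2 + 3 + 6 = 11
Shortest: 9 mi.

9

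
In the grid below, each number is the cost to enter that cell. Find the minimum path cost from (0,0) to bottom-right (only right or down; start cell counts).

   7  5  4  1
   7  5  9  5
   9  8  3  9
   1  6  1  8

Path [0,0] → [0,1] → [0,2] → [1,2] → [2,2] → [3,2] → [3,3]: 7 + 5 + 4 + 9 + 3 + 1 + 8 = 37.
(Top row then right column would cost 39.)

37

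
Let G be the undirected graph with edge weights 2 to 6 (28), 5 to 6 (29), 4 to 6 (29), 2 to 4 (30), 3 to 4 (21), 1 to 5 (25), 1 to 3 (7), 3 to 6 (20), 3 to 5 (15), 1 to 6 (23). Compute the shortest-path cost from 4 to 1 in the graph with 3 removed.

52

Some routes from 4 to 1 avoiding 3:
4 -> 2 -> 6 -> 1: 30 + 28 + 23 = 81
4 -> 6 -> 5 -> 1: 29 + 29 + 25 = 83
4 -> 6 -> 1: 29 + 23 = 52
Best route has total 52.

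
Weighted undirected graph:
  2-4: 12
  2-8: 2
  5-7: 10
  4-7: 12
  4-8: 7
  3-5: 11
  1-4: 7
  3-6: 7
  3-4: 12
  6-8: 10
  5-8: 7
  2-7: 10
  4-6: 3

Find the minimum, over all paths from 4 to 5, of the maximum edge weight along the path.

7

A few of the 4→5 routes:
4-8-2-7-5: max(7, 2, 10, 10) = 10
4-8-6-3-5: max(7, 10, 7, 11) = 11
4-6-8-5: max(3, 10, 7) = 10
4-6-8-2-7-5: max(3, 10, 2, 10, 10) = 10
4-8-5: max(7, 7) = 7
Smallest bottleneck: 7.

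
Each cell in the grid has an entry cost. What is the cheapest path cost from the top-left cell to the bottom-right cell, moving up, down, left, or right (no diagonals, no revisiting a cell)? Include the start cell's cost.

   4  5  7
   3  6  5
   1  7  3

Take [0,0] → [1,0] → [2,0] → [2,1] → [2,2] for a total of 4 + 3 + 1 + 7 + 3 = 18.

18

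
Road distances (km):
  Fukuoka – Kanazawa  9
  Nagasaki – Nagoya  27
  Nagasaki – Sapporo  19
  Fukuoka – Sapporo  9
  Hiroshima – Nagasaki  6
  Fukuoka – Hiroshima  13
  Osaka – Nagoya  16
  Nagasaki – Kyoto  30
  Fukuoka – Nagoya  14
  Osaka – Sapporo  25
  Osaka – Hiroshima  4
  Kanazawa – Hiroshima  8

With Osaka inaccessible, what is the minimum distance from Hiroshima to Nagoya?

Candidate routes:
Hiroshima -> Nagasaki -> Sapporo -> Fukuoka -> Nagoya: 6 + 19 + 9 + 14 = 48
Hiroshima -> Kanazawa -> Fukuoka -> Sapporo -> Nagasaki -> Nagoya: 8 + 9 + 9 + 19 + 27 = 72
Hiroshima -> Fukuoka -> Sapporo -> Nagasaki -> Nagoya: 13 + 9 + 19 + 27 = 68
Hiroshima -> Nagasaki -> Nagoya: 6 + 27 = 33
Hiroshima -> Fukuoka -> Nagoya: 13 + 14 = 27
Hiroshima -> Kanazawa -> Fukuoka -> Nagoya: 8 + 9 + 14 = 31
Shortest: 27 km.

27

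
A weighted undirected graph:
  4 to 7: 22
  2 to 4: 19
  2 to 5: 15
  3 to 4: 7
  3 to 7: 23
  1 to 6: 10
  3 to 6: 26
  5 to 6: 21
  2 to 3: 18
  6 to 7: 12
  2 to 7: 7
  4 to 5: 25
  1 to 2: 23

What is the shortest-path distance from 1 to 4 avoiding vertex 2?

A few of the 1→4 routes:
1 -> 6 -> 5 -> 4: 10 + 21 + 25 = 56
1 -> 6 -> 7 -> 3 -> 4: 10 + 12 + 23 + 7 = 52
1 -> 6 -> 7 -> 4: 10 + 12 + 22 = 44
1 -> 6 -> 3 -> 4: 10 + 26 + 7 = 43
The minimum is 43.

43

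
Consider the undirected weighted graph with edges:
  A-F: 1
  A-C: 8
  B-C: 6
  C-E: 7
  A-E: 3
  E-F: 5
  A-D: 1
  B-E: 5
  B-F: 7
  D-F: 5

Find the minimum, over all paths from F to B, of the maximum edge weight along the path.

5

A few of the F→B routes:
F → D → A → E → B: max(5, 1, 3, 5) = 5
F → E → B: max(5, 5) = 5
F → A → E → B: max(1, 3, 5) = 5
F → D → A → E → C → B: max(5, 1, 3, 7, 6) = 7
F → A → E → C → B: max(1, 3, 7, 6) = 7
F → E → C → B: max(5, 7, 6) = 7
Smallest bottleneck: 5.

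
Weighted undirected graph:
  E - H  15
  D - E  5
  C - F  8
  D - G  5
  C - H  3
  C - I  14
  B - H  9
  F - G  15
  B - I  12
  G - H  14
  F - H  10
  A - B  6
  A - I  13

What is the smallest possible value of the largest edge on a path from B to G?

14

A few of the B→G routes:
B → I → C → F → G: max(12, 14, 8, 15) = 15
B → A → I → C → H → G: max(6, 13, 14, 3, 14) = 14
B → I → C → F → H → G: max(12, 14, 8, 10, 14) = 14
B → H → G: max(9, 14) = 14
B → I → C → H → G: max(12, 14, 3, 14) = 14
B → A → I → C → F → H → G: max(6, 13, 14, 8, 10, 14) = 14
The minimum achievable maximum is 14.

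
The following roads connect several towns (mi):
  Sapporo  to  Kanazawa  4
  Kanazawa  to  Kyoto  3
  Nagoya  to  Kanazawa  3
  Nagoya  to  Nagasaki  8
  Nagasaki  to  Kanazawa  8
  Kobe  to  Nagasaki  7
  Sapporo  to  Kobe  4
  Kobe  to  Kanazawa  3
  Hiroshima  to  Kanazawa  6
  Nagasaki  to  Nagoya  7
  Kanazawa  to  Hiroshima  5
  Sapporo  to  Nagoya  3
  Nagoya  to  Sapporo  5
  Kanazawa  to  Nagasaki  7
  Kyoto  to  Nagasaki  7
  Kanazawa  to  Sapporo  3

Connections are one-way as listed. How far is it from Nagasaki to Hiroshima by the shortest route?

Comparing a few candidate routes:
Nagasaki -> Nagoya -> Sapporo -> Kanazawa -> Hiroshima: 7 + 5 + 4 + 5 = 21
Nagasaki -> Kanazawa -> Hiroshima: 8 + 5 = 13
Nagasaki -> Nagoya -> Kanazawa -> Hiroshima: 7 + 3 + 5 = 15
The minimum is 13 mi.

13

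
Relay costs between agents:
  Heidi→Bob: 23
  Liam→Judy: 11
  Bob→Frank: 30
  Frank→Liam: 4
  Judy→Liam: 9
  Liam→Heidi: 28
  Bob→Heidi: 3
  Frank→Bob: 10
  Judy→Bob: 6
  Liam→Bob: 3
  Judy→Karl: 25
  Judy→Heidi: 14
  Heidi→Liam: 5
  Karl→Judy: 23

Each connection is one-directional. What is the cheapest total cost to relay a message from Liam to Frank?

Candidate routes:
Liam → Heidi → Bob → Frank: 28 + 23 + 30 = 81
Liam → Judy → Bob → Frank: 11 + 6 + 30 = 47
Liam → Bob → Frank: 3 + 30 = 33
Liam → Judy → Heidi → Bob → Frank: 11 + 14 + 23 + 30 = 78
Shortest: 33.

33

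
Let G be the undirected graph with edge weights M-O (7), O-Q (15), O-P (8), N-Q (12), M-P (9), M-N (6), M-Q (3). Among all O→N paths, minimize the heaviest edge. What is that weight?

7

Comparing a few candidate routes:
O - M - Q - N: max(7, 3, 12) = 12
O - M - N: max(7, 6) = 7
O - P - M - N: max(8, 9, 6) = 9
Smallest bottleneck: 7.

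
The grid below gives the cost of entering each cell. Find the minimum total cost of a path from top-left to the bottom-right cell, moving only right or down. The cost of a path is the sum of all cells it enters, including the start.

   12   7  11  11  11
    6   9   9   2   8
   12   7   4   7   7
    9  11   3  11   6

58

One optimal route is (0,0) → (1,0) → (1,1) → (1,2) → (1,3) → (2,3) → (2,4) → (3,4).
Its cost is 12 + 6 + 9 + 9 + 2 + 7 + 7 + 6 = 58.
(Top row then right column would cost 73.)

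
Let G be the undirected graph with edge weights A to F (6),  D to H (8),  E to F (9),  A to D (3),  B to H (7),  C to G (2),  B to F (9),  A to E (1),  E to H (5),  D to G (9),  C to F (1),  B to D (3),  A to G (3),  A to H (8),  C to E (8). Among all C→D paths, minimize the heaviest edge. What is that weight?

3

Checking several routes:
C-F-A-E-H-B-D: max(1, 6, 1, 5, 7, 3) = 7
C-G-A-E-H-B-D: max(2, 3, 1, 5, 7, 3) = 7
C-F-A-D: max(1, 6, 3) = 6
C-G-A-D: max(2, 3, 3) = 3
Smallest bottleneck: 3.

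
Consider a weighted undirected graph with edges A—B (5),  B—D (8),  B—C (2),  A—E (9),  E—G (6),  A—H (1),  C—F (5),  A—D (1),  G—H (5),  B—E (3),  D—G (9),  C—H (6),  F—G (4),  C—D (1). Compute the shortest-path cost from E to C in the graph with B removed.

Checking several routes:
E → A → H → C: 9 + 1 + 6 = 16
E → G → H → A → D → C: 6 + 5 + 1 + 1 + 1 = 14
E → G → D → C: 6 + 9 + 1 = 16
E → A → D → C: 9 + 1 + 1 = 11
E → G → F → C: 6 + 4 + 5 = 15
The minimum is 11.

11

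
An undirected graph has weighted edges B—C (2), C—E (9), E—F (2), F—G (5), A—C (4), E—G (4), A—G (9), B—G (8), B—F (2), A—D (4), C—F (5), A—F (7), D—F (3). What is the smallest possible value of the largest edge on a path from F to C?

2

Some routes from F to C:
F - E - G - B - C: max(2, 4, 8, 2) = 8
F - G - B - C: max(5, 8, 2) = 8
F - A - C: max(7, 4) = 7
F - C: max(5) = 5
F - D - A - C: max(3, 4, 4) = 4
F - B - C: max(2, 2) = 2
The minimum achievable maximum is 2.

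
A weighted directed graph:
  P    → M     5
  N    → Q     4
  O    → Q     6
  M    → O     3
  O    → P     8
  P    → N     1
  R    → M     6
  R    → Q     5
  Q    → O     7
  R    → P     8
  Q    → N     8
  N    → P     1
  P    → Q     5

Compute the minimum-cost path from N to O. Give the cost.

Routes from N to O:
N→P→M→O: 1 + 5 + 3 = 9
N→Q→O: 4 + 7 = 11
N→P→Q→O: 1 + 5 + 7 = 13
The minimum is 9.

9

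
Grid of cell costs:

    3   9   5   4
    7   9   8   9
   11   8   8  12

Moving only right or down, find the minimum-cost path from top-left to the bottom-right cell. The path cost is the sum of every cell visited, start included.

42

Cheapest: (0,0) (0,1) (0,2) (0,3) (1,3) (2,3)
  3 + 9 + 5 + 4 + 9 + 12 = 42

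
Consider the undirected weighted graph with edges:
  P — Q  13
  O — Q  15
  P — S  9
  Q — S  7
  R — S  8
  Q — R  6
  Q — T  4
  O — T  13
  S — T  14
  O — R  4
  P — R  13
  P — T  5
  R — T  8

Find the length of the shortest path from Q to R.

6

A few of the Q→R routes:
Q → S → R: 7 + 8 = 15
Q → T → R: 4 + 8 = 12
Q → O → R: 15 + 4 = 19
Q → T → O → R: 4 + 13 + 4 = 21
Q → R: 6
The minimum is 6.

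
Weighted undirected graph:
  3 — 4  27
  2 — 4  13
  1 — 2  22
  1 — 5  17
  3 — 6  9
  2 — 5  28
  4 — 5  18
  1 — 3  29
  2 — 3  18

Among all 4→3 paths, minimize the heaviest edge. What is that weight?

Some routes from 4 to 3:
4 -> 5 -> 1 -> 2 -> 3: max(18, 17, 22, 18) = 22
4 -> 5 -> 2 -> 3: max(18, 28, 18) = 28
4 -> 2 -> 3: max(13, 18) = 18
4 -> 2 -> 5 -> 1 -> 3: max(13, 28, 17, 29) = 29
4 -> 2 -> 1 -> 3: max(13, 22, 29) = 29
4 -> 3: max(27) = 27
Smallest bottleneck: 18.

18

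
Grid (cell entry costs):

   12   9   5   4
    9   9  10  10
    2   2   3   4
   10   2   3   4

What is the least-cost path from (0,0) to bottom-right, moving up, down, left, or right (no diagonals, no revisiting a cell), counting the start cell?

34

Cheapest: (0,0) → (1,0) → (2,0) → (2,1) → (3,1) → (3,2) → (3,3)
  12 + 9 + 2 + 2 + 2 + 3 + 4 = 34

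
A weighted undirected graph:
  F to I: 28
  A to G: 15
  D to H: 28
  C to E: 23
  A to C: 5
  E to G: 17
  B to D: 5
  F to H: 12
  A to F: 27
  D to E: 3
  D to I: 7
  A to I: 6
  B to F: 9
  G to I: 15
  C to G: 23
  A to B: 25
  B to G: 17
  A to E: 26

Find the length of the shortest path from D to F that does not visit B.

Comparing a few candidate routes:
D → E → C → A → F: 3 + 23 + 5 + 27 = 58
D → I → A → F: 7 + 6 + 27 = 40
D → E → A → F: 3 + 26 + 27 = 56
D → H → F: 28 + 12 = 40
D → I → F: 7 + 28 = 35
Best route has total 35.

35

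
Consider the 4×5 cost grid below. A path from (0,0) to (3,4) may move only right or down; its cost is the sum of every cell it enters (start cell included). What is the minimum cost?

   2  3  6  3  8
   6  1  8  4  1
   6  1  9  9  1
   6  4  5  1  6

23

Best path: (0,0) -> (0,1) -> (1,1) -> (2,1) -> (3,1) -> (3,2) -> (3,3) -> (3,4)
Cost: 2 + 3 + 1 + 1 + 4 + 5 + 1 + 6 = 23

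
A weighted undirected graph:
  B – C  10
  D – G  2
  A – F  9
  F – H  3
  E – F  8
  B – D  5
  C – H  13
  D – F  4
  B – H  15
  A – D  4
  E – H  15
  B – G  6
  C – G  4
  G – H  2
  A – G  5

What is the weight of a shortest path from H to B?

Comparing a few candidate routes:
H - F - D - B: 3 + 4 + 5 = 12
H - F - D - G - B: 3 + 4 + 2 + 6 = 15
H - G - B: 2 + 6 = 8
H - B: 15
H - G - D - B: 2 + 2 + 5 = 9
The minimum is 8.

8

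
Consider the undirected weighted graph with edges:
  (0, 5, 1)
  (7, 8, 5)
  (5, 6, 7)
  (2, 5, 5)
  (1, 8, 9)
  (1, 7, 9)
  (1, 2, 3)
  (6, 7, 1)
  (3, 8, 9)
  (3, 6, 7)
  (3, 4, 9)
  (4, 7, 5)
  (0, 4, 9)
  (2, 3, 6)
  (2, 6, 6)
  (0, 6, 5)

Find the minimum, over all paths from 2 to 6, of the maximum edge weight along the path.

Comparing a few candidate routes:
2 - 5 - 0 - 6: max(5, 1, 5) = 5
2 - 6: max(6) = 6
2 - 5 - 6: max(5, 7) = 7
Best route has worst link 5.

5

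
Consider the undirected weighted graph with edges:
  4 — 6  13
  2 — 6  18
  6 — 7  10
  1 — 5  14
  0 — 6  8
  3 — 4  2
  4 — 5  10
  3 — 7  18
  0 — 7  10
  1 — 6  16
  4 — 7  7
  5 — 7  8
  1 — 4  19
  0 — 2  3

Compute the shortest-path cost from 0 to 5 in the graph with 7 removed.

31

A few of the 0→5 routes:
0 - 2 - 6 - 4 - 5: 3 + 18 + 13 + 10 = 44
0 - 2 - 6 - 1 - 5: 3 + 18 + 16 + 14 = 51
0 - 6 - 1 - 4 - 5: 8 + 16 + 19 + 10 = 53
0 - 6 - 1 - 5: 8 + 16 + 14 = 38
0 - 6 - 4 - 5: 8 + 13 + 10 = 31
The minimum is 31.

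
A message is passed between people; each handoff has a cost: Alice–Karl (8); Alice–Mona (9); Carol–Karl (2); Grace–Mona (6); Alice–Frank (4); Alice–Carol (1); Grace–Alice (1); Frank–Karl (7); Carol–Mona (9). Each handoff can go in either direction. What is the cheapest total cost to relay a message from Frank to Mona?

Comparing a few candidate routes:
Frank -> Alice -> Mona: 4 + 9 = 13
Frank -> Karl -> Carol -> Alice -> Grace -> Mona: 7 + 2 + 1 + 1 + 6 = 17
Frank -> Alice -> Carol -> Mona: 4 + 1 + 9 = 14
Frank -> Alice -> Grace -> Mona: 4 + 1 + 6 = 11
Best route has total 11.

11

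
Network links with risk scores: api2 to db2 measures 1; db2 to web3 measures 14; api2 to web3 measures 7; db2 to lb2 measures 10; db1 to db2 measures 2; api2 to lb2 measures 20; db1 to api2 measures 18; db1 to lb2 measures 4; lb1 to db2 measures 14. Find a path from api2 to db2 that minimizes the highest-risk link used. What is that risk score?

Some routes from api2 to db2:
api2 → web3 → db2: max(7, 14) = 14
api2 → db1 → lb2 → db2: max(18, 4, 10) = 18
api2 → db2: max(1) = 1
api2 → db1 → db2: max(18, 2) = 18
api2 → lb2 → db1 → db2: max(20, 4, 2) = 20
The minimum achievable maximum is 1.

1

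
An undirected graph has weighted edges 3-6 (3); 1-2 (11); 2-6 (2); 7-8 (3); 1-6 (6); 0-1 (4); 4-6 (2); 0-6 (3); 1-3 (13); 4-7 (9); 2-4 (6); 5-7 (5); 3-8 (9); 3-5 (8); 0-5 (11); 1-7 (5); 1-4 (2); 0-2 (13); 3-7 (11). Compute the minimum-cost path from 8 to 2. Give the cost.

Some routes from 8 to 2:
8 - 7 - 1 - 4 - 2: 3 + 5 + 2 + 6 = 16
8 - 7 - 1 - 4 - 6 - 2: 3 + 5 + 2 + 2 + 2 = 14
8 - 3 - 6 - 2: 9 + 3 + 2 = 14
8 - 7 - 1 - 6 - 2: 3 + 5 + 6 + 2 = 16
The minimum is 14.

14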